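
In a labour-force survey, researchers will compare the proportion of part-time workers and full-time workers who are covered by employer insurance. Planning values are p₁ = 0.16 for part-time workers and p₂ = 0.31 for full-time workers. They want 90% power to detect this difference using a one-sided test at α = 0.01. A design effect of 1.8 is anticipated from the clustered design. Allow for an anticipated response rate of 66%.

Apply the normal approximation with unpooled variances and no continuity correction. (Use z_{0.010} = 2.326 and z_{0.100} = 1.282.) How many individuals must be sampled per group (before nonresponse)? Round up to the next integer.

n = (z_α + z_β)² · [p₁(1−p₁) + p₂(1−p₂)] / (p₁ − p₂)²
  = (2.326 + 1.282)² · (0.16·0.84 + 0.31·0.69) / (-0.15)²
  = (3.608)² · (0.1344 + 0.2139) / 0.0225
  = 13.0177 · 0.3483 / 0.0225
  = 201.51
Design effect: 1.8 × 201.51 = 362.72.
Adjust for 66% response: 362.72 / 0.66 = 549.58.
Round up → n = 550 per group.

n = 550 per group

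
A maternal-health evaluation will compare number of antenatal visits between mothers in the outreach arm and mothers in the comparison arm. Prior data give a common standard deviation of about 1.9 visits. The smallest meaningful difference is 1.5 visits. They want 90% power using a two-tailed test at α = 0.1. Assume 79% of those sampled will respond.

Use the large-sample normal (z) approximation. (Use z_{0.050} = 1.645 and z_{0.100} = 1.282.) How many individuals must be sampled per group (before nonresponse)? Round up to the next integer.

n = (z_{α/2} + z_β)² · (σ₁² + σ₂²) / δ²
  = (1.645 + 1.282)² · (2·1.9² = 7.22) / 1.5²
  = 8.5673 · 7.22 / 2.25
  = 27.49
Adjust for 79% response: 27.49 / 0.79 = 34.80.
Round up → n = 35 per group.

n = 35 per group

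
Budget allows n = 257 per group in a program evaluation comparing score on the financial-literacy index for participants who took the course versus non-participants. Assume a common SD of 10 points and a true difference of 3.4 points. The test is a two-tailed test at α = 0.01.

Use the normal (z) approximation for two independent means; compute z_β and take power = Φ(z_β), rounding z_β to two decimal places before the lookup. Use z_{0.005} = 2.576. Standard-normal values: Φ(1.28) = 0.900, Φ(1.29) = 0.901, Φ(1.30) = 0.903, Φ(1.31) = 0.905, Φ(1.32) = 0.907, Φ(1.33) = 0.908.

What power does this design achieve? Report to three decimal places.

Power ≈ 0.900

z_β = δ·√(n/(σ₁²+σ₂²)) − z_{α/2}
    = 3.4 · √(257/200) − 2.576
    = 3.4 · 1.13358 − 2.576
    = 3.8542 − 2.576 = 1.2782 → 1.28
Power = Φ(1.28) = 0.900.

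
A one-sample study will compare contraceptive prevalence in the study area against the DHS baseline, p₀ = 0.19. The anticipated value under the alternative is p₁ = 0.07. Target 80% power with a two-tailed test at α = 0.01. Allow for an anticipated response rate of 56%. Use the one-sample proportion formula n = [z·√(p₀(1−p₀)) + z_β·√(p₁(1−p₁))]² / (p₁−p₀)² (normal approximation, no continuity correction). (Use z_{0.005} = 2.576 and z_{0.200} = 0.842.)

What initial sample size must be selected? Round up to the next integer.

n = [z_{α/2}·√(p₀q₀) + z_β·√(p₁q₁)]² / (p₁ − p₀)²
  = [2.576·√(0.19·0.81) + 0.842·√(0.07·0.93)]² / (-0.12)²
  = [2.576·0.3923 + 0.842·0.2551]² / 0.0144
  = [1.2254]² / 0.0144
  = 104.28
Adjust for 56% response: 104.28 / 0.56 = 186.21.
Round up → n = 187.

n = 187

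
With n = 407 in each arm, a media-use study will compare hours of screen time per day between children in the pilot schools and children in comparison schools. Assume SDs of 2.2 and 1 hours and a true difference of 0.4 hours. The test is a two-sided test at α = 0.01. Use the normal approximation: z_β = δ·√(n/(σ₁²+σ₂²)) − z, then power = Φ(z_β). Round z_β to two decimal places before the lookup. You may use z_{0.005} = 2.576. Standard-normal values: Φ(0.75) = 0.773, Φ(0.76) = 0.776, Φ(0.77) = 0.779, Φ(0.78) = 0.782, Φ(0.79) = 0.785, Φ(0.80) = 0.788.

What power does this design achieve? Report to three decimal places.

z_β = δ·√(n/(σ₁²+σ₂²)) − z_{α/2}
    = 0.4 · √(407/5.84) − 2.576
    = 0.4 · 8.34816 − 2.576
    = 3.3393 − 2.576 = 0.7633 → 0.76
Power = Φ(0.76) = 0.776.

Power ≈ 0.776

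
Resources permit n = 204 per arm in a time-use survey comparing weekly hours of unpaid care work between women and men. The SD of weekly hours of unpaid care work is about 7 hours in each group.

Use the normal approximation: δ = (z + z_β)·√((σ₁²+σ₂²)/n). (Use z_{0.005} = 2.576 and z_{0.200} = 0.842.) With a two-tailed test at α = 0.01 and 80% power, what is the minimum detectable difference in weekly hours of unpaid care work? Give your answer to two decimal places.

δ = (z_{α/2} + z_β) · √((σ₁²+σ₂²)/n)
  = (2.576 + 0.842) · √(98/204)
  = 3.418 · √0.48039
  = 3.418 · 0.6931
  = 2.3690

Minimum detectable difference ≈ 2.37 hours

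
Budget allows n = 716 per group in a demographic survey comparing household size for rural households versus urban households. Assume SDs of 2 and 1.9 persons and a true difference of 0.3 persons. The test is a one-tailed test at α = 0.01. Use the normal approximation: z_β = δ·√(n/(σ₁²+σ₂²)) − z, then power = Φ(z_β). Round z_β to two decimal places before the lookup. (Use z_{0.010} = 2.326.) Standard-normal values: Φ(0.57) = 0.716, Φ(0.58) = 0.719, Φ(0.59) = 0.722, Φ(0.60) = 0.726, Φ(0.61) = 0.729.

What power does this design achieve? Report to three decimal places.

Power ≈ 0.719

z_β = δ·√(n/(σ₁²+σ₂²)) − z_α
    = 0.3 · √(716/7.61) − 2.326
    = 0.3 · 9.69983 − 2.326
    = 2.9099 − 2.326 = 0.5839 → 0.58
Power = Φ(0.58) = 0.719.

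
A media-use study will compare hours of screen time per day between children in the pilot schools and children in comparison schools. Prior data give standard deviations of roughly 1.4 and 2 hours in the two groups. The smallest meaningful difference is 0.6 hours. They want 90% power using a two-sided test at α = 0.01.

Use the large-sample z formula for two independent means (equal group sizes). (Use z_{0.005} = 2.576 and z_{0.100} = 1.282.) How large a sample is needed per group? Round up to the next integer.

n = (z_{α/2} + z_β)² · (σ₁² + σ₂²) / δ²
  = (2.576 + 1.282)² · (1.4² + 2² = 5.96) / 0.6²
  = 14.8842 · 5.96 / 0.36
  = 246.42
Round up → n = 247 per group.

n = 247 per group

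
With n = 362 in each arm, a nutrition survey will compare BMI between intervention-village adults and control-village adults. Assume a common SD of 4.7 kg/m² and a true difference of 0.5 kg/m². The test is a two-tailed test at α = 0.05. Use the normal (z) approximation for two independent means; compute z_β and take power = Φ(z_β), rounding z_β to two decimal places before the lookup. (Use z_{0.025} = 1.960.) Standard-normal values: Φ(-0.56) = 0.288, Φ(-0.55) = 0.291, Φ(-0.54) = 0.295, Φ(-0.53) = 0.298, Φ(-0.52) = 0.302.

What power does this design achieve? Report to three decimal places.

z_β = δ·√(n/(σ₁²+σ₂²)) − z_{α/2}
    = 0.5 · √(362/44.18) − 1.960
    = 0.5 · 2.86247 − 1.960
    = 1.4312 − 1.960 = -0.5288 → -0.53
Power = Φ(-0.53) = 0.298.

Power ≈ 0.298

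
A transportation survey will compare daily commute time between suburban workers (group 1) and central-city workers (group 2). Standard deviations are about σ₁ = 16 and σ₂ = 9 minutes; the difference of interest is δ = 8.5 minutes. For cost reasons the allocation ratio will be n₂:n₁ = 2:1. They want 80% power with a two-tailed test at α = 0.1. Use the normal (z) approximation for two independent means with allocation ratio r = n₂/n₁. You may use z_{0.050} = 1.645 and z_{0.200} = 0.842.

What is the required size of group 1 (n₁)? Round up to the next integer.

n₁ = 26

n₁ = (z_{α/2} + z_β)² · (σ₁² + σ₂²/r) / δ²
   = (1.645 + 0.842)² · (16² + 9²/2) / 8.5²
   = 6.1852 · (256 + 40.5) / 72.25
   = 6.1852 · 296.5 / 72.25
   = 25.38
Round up → n₁ = 26; n₂ = r·n₁ = 2 × 26 = 52.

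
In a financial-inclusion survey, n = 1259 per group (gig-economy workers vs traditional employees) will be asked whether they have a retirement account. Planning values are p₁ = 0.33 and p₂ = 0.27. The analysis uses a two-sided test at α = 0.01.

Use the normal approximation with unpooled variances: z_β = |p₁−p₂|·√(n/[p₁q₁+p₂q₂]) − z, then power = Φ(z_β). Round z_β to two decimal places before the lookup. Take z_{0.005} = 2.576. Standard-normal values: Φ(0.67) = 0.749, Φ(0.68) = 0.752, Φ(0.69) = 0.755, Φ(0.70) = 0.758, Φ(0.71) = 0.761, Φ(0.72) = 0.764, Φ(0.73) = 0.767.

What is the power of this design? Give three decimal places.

Power ≈ 0.764

z_β = |p₁−p₂|·√(n/[p₁q₁+p₂q₂]) − z_{α/2}
    = 0.06 · √(1259/0.4182) − 2.576
    = 0.06 · 54.8682 − 2.576
    = 3.2921 − 2.576 = 0.7161 → 0.72
Power = Φ(0.72) = 0.764.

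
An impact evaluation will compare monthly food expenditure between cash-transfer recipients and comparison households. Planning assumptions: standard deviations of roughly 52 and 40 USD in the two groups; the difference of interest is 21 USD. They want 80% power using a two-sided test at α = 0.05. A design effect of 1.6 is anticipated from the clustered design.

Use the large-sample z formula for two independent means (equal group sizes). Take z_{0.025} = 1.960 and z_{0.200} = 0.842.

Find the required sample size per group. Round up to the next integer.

n = (z_{α/2} + z_β)² · (σ₁² + σ₂²) / δ²
  = (1.960 + 0.842)² · (52² + 40² = 4304) / 21²
  = 7.8512 · 4304 / 441
  = 76.62
Design effect: 1.6 × 76.62 = 122.60.
Round up → n = 123 per group.

n = 123 per group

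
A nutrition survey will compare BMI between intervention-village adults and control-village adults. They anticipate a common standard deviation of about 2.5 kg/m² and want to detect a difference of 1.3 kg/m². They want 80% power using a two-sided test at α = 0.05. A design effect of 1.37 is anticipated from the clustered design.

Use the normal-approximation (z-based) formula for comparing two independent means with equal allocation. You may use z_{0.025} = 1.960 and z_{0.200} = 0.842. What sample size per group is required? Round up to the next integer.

n = (z_{α/2} + z_β)² · (σ₁² + σ₂²) / δ²
  = (1.960 + 0.842)² · (2·2.5² = 12.5) / 1.3²
  = 7.8512 · 12.5 / 1.69
  = 58.07
Design effect: 1.37 × 58.07 = 79.56.
Round up → n = 80 per group.

n = 80 per group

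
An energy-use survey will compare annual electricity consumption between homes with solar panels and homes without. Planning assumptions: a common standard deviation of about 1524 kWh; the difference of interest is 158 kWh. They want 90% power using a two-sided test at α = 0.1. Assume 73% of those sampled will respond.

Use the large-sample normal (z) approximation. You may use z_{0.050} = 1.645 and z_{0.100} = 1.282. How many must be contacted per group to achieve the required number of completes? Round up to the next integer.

n = 2184 per group

n = (z_{α/2} + z_β)² · (σ₁² + σ₂²) / δ²
  = (1.645 + 1.282)² · (2·1524² = 4645152) / 158²
  = 8.5673 · 4645152 / 24964
  = 1594.16
Adjust for 73% response: 1594.16 / 0.73 = 2183.78.
Round up → n = 2184 per group.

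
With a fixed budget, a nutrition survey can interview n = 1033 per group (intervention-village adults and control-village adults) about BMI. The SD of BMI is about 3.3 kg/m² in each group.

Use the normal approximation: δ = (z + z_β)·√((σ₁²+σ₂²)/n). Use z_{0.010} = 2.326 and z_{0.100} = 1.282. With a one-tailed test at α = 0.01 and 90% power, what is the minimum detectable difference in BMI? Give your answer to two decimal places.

Minimum detectable difference ≈ 0.52 kg/m²

δ = (z_α + z_β) · √((σ₁²+σ₂²)/n)
  = (2.326 + 1.282) · √(21.78/1033)
  = 3.608 · √0.02108
  = 3.608 · 0.1452
  = 0.5239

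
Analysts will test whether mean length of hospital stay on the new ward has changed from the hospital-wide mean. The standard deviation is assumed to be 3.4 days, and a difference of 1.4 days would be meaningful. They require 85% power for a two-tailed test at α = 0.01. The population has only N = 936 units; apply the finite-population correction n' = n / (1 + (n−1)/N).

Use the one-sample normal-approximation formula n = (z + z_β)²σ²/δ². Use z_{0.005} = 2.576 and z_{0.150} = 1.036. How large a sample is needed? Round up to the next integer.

n = (z_{α/2} + z_β)² · σ² / δ²
  = (2.576 + 1.036)² · 3.4² / 1.4²
  = 13.0465 · 11.56 / 1.96
  = 76.95
Finite-population correction (N = 936): 76.95 / (1 + (76.95 − 1)/936) = 71.17.
Round up → n = 72.

n = 72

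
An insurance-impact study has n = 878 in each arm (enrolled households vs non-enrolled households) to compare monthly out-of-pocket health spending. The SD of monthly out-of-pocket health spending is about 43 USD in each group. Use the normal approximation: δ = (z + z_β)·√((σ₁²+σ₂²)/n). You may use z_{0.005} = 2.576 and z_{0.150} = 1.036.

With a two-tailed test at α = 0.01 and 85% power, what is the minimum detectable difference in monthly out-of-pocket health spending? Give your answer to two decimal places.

Minimum detectable difference ≈ 7.41 USD

δ = (z_{α/2} + z_β) · √((σ₁²+σ₂²)/n)
  = (2.576 + 1.036) · √(3698/878)
  = 3.612 · √4.2118
  = 3.612 · 2.0523
  = 7.4128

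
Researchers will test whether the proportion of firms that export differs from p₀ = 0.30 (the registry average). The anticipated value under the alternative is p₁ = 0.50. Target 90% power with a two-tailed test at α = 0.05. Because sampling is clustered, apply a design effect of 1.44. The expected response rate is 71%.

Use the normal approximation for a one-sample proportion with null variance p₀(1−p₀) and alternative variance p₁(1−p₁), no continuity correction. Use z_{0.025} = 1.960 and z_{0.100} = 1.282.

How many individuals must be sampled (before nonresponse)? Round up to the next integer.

n = 121

n = [z_{α/2}·√(p₀q₀) + z_β·√(p₁q₁)]² / (p₁ − p₀)²
  = [1.960·√(0.30·0.70) + 1.282·√(0.50·0.50)]² / (0.20)²
  = [1.960·0.4583 + 1.282·0.5000]² / 0.0400
  = [1.5392]² / 0.0400
  = 59.23
Design effect: 1.44 × 59.23 = 85.29.
Adjust for 71% response: 85.29 / 0.71 = 120.12.
Round up → n = 121.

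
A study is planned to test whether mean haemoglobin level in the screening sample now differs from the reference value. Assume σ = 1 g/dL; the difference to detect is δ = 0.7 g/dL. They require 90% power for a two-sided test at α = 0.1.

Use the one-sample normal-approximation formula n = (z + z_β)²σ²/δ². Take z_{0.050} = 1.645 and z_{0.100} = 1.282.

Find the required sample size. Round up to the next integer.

n = (z_{α/2} + z_β)² · σ² / δ²
  = (1.645 + 1.282)² · 1² / 0.7²
  = 8.5673 · 1 / 0.49
  = 17.48
Round up → n = 18.

n = 18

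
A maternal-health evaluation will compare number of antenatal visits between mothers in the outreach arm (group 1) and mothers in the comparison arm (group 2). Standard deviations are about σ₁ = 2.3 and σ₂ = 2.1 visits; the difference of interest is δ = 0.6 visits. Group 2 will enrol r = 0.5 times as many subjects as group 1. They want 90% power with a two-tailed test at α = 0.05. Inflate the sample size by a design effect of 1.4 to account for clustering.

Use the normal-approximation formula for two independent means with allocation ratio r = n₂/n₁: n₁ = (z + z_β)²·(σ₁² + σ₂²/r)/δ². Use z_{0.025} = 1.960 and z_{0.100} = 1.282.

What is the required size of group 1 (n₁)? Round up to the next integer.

n₁ = 577

n₁ = (z_{α/2} + z_β)² · (σ₁² + σ₂²/r) / δ²
   = (1.960 + 1.282)² · (2.3² + 2.1²/0.5) / 0.6²
   = 10.5106 · (5.29 + 8.82) / 0.36
   = 10.5106 · 14.11 / 0.36
   = 411.96
Design effect: 1.4 × 411.96 = 576.74.
Round up → n₁ = 577; n₂ = r·n₁ = 0.5 × 577 = 289.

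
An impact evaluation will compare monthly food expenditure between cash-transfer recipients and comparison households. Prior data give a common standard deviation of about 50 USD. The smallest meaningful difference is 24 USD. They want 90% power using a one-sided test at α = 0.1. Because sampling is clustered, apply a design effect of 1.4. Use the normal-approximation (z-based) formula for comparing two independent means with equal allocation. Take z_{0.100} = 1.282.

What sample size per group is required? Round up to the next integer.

n = (z_α + z_β)² · (σ₁² + σ₂²) / δ²
  = (1.282 + 1.282)² · (2·50² = 5000) / 24²
  = 6.5741 · 5000 / 576
  = 57.07
Design effect: 1.4 × 57.07 = 79.89.
Round up → n = 80 per group.

n = 80 per group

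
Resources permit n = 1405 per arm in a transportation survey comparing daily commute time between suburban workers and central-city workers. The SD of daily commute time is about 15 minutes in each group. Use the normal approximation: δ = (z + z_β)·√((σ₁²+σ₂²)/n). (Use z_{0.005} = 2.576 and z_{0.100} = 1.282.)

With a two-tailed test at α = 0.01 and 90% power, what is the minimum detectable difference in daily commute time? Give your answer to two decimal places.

δ = (z_{α/2} + z_β) · √((σ₁²+σ₂²)/n)
  = (2.576 + 1.282) · √(450/1405)
  = 3.858 · √0.32028
  = 3.858 · 0.5659
  = 2.1834

Minimum detectable difference ≈ 2.18 minutes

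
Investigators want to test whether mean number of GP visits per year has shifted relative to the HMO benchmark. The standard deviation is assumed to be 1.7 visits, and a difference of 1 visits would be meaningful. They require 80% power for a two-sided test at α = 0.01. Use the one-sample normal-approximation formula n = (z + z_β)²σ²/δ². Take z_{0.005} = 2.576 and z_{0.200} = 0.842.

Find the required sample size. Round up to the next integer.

n = (z_{α/2} + z_β)² · σ² / δ²
  = (2.576 + 0.842)² · 1.7² / 1²
  = 11.6827 · 2.89 / 1
  = 33.76
Round up → n = 34.

n = 34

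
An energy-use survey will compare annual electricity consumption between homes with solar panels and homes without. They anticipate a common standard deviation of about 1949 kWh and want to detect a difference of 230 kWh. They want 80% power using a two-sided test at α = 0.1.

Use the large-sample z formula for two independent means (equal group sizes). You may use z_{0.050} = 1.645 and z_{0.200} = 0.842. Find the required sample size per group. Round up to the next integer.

n = (z_{α/2} + z_β)² · (σ₁² + σ₂²) / δ²
  = (1.645 + 0.842)² · (2·1949² = 7597202) / 230²
  = 6.1852 · 7597202 / 52900
  = 888.28
Round up → n = 889 per group.

n = 889 per group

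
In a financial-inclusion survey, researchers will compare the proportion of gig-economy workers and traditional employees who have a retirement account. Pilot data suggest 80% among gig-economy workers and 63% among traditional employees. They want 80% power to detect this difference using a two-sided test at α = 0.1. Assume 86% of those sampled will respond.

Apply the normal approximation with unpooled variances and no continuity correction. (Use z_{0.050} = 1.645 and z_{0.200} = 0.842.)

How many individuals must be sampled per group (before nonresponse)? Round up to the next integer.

n = 98 per group

n = (z_{α/2} + z_β)² · [p₁(1−p₁) + p₂(1−p₂)] / (p₁ − p₂)²
  = (1.645 + 0.842)² · (0.80·0.20 + 0.63·0.37) / (0.17)²
  = (2.487)² · (0.1600 + 0.2331) / 0.0289
  = 6.1852 · 0.3931 / 0.0289
  = 84.13
Adjust for 86% response: 84.13 / 0.86 = 97.83.
Round up → n = 98 per group.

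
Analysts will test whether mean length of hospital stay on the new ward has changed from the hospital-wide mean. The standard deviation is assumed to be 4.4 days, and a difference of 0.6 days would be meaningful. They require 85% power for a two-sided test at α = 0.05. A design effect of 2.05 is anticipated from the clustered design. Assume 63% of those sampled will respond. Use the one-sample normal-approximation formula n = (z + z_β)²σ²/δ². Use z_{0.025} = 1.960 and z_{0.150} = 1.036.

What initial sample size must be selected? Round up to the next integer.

n = (z_{α/2} + z_β)² · σ² / δ²
  = (1.960 + 1.036)² · 4.4² / 0.6²
  = 8.9760 · 19.36 / 0.36
  = 482.71
Design effect: 2.05 × 482.71 = 989.56.
Adjust for 63% response: 989.56 / 0.63 = 1570.72.
Round up → n = 1571.

n = 1571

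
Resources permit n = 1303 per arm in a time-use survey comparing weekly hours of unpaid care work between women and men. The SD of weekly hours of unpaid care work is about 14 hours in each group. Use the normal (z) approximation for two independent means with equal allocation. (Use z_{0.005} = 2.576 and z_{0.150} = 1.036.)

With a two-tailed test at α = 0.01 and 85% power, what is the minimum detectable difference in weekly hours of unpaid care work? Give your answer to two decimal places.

δ = (z_{α/2} + z_β) · √((σ₁²+σ₂²)/n)
  = (2.576 + 1.036) · √(392/1303)
  = 3.612 · √0.30084
  = 3.612 · 0.5485
  = 1.9812

Minimum detectable difference ≈ 1.98 hours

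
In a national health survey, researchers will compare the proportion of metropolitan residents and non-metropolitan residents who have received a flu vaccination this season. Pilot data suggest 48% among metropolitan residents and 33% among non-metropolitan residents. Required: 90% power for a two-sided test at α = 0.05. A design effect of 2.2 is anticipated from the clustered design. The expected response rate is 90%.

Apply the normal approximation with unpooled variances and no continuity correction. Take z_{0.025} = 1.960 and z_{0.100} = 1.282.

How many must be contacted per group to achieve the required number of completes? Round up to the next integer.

n = (z_{α/2} + z_β)² · [p₁(1−p₁) + p₂(1−p₂)] / (p₁ − p₂)²
  = (1.960 + 1.282)² · (0.48·0.52 + 0.33·0.67) / (0.15)²
  = (3.242)² · (0.2496 + 0.2211) / 0.0225
  = 10.5106 · 0.4707 / 0.0225
  = 219.88
Design effect: 2.2 × 219.88 = 483.74.
Adjust for 90% response: 483.74 / 0.90 = 537.49.
Round up → n = 538 per group.

n = 538 per group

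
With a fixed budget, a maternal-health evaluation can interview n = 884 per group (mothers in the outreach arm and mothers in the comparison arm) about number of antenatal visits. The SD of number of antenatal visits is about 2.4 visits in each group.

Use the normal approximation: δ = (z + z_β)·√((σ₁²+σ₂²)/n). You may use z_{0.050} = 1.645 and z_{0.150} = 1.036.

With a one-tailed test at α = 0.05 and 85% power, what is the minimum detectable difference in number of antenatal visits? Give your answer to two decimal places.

Minimum detectable difference ≈ 0.31 visits

δ = (z_α + z_β) · √((σ₁²+σ₂²)/n)
  = (1.645 + 1.036) · √(11.52/884)
  = 2.681 · √0.01303
  = 2.681 · 0.1142
  = 0.3061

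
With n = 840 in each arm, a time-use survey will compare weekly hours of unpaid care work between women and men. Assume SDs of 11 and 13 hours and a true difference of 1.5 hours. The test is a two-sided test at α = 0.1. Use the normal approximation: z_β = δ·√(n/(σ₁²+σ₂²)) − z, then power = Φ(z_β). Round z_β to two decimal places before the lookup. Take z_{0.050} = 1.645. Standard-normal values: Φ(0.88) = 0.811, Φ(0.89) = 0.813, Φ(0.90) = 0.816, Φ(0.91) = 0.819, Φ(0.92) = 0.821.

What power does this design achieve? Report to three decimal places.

Power ≈ 0.819

z_β = δ·√(n/(σ₁²+σ₂²)) − z_{α/2}
    = 1.5 · √(840/290) − 1.645
    = 1.5 · 1.70193 − 1.645
    = 2.5529 − 1.645 = 0.9079 → 0.91
Power = Φ(0.91) = 0.819.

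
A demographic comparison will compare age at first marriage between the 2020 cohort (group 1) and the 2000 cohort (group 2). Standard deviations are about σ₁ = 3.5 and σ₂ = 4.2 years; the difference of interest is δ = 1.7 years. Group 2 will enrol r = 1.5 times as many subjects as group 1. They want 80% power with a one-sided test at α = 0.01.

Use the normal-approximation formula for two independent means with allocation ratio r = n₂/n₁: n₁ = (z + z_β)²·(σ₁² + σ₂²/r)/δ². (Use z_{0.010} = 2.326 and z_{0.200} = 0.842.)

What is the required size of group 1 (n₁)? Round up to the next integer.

n₁ = (z_α + z_β)² · (σ₁² + σ₂²/r) / δ²
   = (2.326 + 0.842)² · (3.5² + 4.2²/1.5) / 1.7²
   = 10.0362 · (12.25 + 11.76) / 2.89
   = 10.0362 · 24.01 / 2.89
   = 83.38
Round up → n₁ = 84; n₂ = r·n₁ = 1.5 × 84 = 126.

n₁ = 84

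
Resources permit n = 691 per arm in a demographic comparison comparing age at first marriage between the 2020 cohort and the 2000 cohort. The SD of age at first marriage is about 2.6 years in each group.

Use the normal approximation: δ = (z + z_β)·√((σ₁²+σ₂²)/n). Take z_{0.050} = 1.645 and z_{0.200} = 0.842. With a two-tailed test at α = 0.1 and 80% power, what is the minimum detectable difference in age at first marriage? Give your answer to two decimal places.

Minimum detectable difference ≈ 0.35 years

δ = (z_{α/2} + z_β) · √((σ₁²+σ₂²)/n)
  = (1.645 + 0.842) · √(13.52/691)
  = 2.487 · √0.01957
  = 2.487 · 0.1399
  = 0.3479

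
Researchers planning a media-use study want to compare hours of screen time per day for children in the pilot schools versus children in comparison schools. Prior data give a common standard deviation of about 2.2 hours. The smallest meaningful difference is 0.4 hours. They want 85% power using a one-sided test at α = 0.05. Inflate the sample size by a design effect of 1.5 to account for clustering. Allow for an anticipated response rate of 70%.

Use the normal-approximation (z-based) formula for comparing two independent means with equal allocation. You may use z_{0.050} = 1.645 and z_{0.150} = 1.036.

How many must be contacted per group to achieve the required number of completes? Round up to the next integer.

n = 932 per group

n = (z_α + z_β)² · (σ₁² + σ₂²) / δ²
  = (1.645 + 1.036)² · (2·2.2² = 9.68) / 0.4²
  = 7.1878 · 9.68 / 0.16
  = 434.86
Design effect: 1.5 × 434.86 = 652.29.
Adjust for 70% response: 652.29 / 0.70 = 931.84.
Round up → n = 932 per group.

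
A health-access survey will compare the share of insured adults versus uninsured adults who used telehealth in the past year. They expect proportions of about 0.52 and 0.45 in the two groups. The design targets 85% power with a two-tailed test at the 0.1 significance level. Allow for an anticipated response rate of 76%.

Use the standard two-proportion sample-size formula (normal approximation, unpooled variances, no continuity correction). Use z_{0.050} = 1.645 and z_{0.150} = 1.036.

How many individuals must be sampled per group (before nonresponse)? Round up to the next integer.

n = 960 per group

n = (z_{α/2} + z_β)² · [p₁(1−p₁) + p₂(1−p₂)] / (p₁ − p₂)²
  = (1.645 + 1.036)² · (0.52·0.48 + 0.45·0.55) / (0.07)²
  = (2.681)² · (0.2496 + 0.2475) / 0.0049
  = 7.1878 · 0.4971 / 0.0049
  = 729.19
Adjust for 76% response: 729.19 / 0.76 = 959.46.
Round up → n = 960 per group.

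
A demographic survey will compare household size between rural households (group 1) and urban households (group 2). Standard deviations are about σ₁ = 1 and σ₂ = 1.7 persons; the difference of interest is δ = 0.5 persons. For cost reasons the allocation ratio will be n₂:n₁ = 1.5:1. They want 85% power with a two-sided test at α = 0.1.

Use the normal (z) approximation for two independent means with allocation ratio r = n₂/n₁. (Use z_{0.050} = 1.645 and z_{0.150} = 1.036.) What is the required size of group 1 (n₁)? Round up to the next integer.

n₁ = (z_{α/2} + z_β)² · (σ₁² + σ₂²/r) / δ²
   = (1.645 + 1.036)² · (1² + 1.7²/1.5) / 0.5²
   = 7.1878 · (1 + 1.9267) / 0.25
   = 7.1878 · 2.9267 / 0.25
   = 84.14
Round up → n₁ = 85; n₂ = r·n₁ = 1.5 × 85 = 128.

n₁ = 85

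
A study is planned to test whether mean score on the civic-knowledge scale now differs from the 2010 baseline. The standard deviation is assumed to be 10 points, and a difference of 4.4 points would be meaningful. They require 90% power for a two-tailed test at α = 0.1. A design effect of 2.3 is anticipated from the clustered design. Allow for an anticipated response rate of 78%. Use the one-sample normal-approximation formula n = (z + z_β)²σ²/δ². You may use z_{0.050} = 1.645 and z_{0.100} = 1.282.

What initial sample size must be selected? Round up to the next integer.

n = 131

n = (z_{α/2} + z_β)² · σ² / δ²
  = (1.645 + 1.282)² · 10² / 4.4²
  = 8.5673 · 100 / 19.36
  = 44.25
Design effect: 2.3 × 44.25 = 101.78.
Adjust for 78% response: 101.78 / 0.78 = 130.49.
Round up → n = 131.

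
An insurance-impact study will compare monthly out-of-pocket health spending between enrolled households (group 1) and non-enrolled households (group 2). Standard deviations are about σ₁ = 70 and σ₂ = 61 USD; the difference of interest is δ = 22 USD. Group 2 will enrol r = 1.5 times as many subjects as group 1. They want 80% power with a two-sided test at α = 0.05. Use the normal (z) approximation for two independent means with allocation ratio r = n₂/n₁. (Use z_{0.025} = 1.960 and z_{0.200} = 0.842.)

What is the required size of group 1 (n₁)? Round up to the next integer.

n₁ = 120

n₁ = (z_{α/2} + z_β)² · (σ₁² + σ₂²/r) / δ²
   = (1.960 + 0.842)² · (70² + 61²/1.5) / 22²
   = 7.8512 · (4900 + 2480.7) / 484
   = 7.8512 · 7380.7 / 484
   = 119.73
Round up → n₁ = 120; n₂ = r·n₁ = 1.5 × 120 = 180.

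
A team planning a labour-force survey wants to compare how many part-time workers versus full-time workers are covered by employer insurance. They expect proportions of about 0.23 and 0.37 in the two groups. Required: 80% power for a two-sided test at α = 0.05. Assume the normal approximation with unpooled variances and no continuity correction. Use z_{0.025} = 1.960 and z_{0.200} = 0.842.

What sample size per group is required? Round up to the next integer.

n = (z_{α/2} + z_β)² · [p₁(1−p₁) + p₂(1−p₂)] / (p₁ − p₂)²
  = (1.960 + 0.842)² · (0.23·0.77 + 0.37·0.63) / (-0.14)²
  = (2.802)² · (0.1771 + 0.2331) / 0.0196
  = 7.8512 · 0.4102 / 0.0196
  = 164.31
Round up → n = 165 per group.

n = 165 per group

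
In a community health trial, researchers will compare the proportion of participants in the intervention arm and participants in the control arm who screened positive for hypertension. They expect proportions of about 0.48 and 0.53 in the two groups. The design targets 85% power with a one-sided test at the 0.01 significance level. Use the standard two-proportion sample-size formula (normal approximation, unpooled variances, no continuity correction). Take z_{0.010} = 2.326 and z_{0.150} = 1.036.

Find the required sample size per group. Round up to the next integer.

n = (z_α + z_β)² · [p₁(1−p₁) + p₂(1−p₂)] / (p₁ − p₂)²
  = (2.326 + 1.036)² · (0.48·0.52 + 0.53·0.47) / (-0.05)²
  = (3.362)² · (0.2496 + 0.2491) / 0.0025
  = 11.3030 · 0.4987 / 0.0025
  = 2254.73
Round up → n = 2255 per group.

n = 2255 per group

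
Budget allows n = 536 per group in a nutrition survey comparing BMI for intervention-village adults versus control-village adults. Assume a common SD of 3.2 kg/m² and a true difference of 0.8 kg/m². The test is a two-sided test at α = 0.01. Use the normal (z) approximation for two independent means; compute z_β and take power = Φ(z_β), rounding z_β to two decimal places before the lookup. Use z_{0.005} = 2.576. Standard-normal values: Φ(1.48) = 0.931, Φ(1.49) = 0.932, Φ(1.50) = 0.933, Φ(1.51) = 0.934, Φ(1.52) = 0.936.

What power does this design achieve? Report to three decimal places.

Power ≈ 0.936

z_β = δ·√(n/(σ₁²+σ₂²)) − z_{α/2}
    = 0.8 · √(536/20.48) − 2.576
    = 0.8 · 5.11585 − 2.576
    = 4.0927 − 2.576 = 1.5167 → 1.52
Power = Φ(1.52) = 0.936.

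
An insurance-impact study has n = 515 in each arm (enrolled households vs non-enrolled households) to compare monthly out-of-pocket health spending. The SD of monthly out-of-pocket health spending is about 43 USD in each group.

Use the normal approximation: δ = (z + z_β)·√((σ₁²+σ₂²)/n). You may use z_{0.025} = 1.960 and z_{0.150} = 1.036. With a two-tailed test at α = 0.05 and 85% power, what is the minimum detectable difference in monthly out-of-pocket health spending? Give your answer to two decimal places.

δ = (z_{α/2} + z_β) · √((σ₁²+σ₂²)/n)
  = (1.960 + 1.036) · √(3698/515)
  = 2.996 · √7.1806
  = 2.996 · 2.6797
  = 8.0283

Minimum detectable difference ≈ 8.03 USD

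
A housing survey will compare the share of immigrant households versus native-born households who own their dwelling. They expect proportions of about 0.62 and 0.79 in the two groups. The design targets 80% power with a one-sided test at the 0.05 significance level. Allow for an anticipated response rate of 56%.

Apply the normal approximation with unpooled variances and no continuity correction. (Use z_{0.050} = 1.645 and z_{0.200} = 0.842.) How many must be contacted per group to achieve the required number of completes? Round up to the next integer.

n = (z_α + z_β)² · [p₁(1−p₁) + p₂(1−p₂)] / (p₁ − p₂)²
  = (1.645 + 0.842)² · (0.62·0.38 + 0.79·0.21) / (-0.17)²
  = (2.487)² · (0.2356 + 0.1659) / 0.0289
  = 6.1852 · 0.4015 / 0.0289
  = 85.93
Adjust for 56% response: 85.93 / 0.56 = 153.44.
Round up → n = 154 per group.

n = 154 per group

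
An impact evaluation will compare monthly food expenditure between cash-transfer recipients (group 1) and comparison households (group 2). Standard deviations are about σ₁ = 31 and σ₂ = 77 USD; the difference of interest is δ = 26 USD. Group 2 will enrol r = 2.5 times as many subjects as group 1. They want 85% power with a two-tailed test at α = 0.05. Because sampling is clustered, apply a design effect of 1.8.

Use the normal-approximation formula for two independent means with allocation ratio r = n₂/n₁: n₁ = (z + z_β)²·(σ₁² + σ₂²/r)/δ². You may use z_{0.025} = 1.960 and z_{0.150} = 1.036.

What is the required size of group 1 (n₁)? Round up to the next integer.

n₁ = 80

n₁ = (z_{α/2} + z_β)² · (σ₁² + σ₂²/r) / δ²
   = (1.960 + 1.036)² · (31² + 77²/2.5) / 26²
   = 8.9760 · (961 + 2371.6) / 676
   = 8.9760 · 3332.6 / 676
   = 44.25
Design effect: 1.8 × 44.25 = 79.65.
Round up → n₁ = 80; n₂ = r·n₁ = 2.5 × 80 = 200.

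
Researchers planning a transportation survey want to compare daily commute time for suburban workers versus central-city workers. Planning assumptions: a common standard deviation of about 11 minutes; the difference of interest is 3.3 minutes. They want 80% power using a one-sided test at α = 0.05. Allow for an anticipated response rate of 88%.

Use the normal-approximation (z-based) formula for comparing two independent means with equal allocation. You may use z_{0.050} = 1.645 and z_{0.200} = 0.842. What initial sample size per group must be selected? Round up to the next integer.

n = (z_α + z_β)² · (σ₁² + σ₂²) / δ²
  = (1.645 + 0.842)² · (2·11² = 242) / 3.3²
  = 6.1852 · 242 / 10.89
  = 137.45
Adjust for 88% response: 137.45 / 0.88 = 156.19.
Round up → n = 157 per group.

n = 157 per group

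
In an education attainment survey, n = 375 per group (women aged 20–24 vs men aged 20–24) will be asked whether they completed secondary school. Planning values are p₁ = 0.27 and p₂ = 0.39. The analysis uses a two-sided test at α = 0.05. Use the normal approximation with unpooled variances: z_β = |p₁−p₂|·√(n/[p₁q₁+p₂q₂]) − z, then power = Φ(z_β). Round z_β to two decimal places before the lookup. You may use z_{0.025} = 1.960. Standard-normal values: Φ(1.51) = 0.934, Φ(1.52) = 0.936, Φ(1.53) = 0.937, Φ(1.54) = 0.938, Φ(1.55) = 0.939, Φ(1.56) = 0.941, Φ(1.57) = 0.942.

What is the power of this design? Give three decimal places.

Power ≈ 0.941

z_β = |p₁−p₂|·√(n/[p₁q₁+p₂q₂]) − z_{α/2}
    = 0.12 · √(375/0.4350) − 1.960
    = 0.12 · 29.3610 − 1.960
    = 3.5233 − 1.960 = 1.5633 → 1.56
Power = Φ(1.56) = 0.941.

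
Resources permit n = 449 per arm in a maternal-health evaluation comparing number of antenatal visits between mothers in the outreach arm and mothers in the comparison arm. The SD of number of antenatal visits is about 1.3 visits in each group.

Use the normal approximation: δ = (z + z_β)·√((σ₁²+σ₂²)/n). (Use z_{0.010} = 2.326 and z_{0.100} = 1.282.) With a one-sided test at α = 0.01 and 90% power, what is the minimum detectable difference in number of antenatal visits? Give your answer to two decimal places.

Minimum detectable difference ≈ 0.31 visits

δ = (z_α + z_β) · √((σ₁²+σ₂²)/n)
  = (2.326 + 1.282) · √(3.38/449)
  = 3.608 · √0.00753
  = 3.608 · 0.0868
  = 0.3130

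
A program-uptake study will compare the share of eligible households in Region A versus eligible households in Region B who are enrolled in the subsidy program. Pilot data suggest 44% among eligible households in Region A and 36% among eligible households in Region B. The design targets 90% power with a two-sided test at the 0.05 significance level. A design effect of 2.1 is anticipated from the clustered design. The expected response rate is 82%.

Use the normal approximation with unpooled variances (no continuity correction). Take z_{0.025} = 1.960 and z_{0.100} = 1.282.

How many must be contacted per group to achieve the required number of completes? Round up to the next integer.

n = (z_{α/2} + z_β)² · [p₁(1−p₁) + p₂(1−p₂)] / (p₁ − p₂)²
  = (1.960 + 1.282)² · (0.44·0.56 + 0.36·0.64) / (0.08)²
  = (3.242)² · (0.2464 + 0.2304) / 0.0064
  = 10.5106 · 0.4768 / 0.0064
  = 783.04
Design effect: 2.1 × 783.04 = 1644.38.
Adjust for 82% response: 1644.38 / 0.82 = 2005.34.
Round up → n = 2006 per group.

n = 2006 per group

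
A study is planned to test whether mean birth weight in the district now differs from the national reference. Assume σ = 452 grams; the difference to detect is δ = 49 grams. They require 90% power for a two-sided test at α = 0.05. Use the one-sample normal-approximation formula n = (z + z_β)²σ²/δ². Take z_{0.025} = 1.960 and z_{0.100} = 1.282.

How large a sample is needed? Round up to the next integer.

n = 895

n = (z_{α/2} + z_β)² · σ² / δ²
  = (1.960 + 1.282)² · 452² / 49²
  = 10.5106 · 204304 / 2401
  = 894.36
Round up → n = 895.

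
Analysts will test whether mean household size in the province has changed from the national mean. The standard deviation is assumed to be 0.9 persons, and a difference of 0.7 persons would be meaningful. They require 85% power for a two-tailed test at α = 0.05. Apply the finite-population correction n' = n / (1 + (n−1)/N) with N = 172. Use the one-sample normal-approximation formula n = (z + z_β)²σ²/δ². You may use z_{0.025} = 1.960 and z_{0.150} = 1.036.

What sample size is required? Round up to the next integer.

n = (z_{α/2} + z_β)² · σ² / δ²
  = (1.960 + 1.036)² · 0.9² / 0.7²
  = 8.9760 · 0.81 / 0.49
  = 14.84
Finite-population correction (N = 172): 14.84 / (1 + (14.84 − 1)/172) = 13.73.
Round up → n = 14.

n = 14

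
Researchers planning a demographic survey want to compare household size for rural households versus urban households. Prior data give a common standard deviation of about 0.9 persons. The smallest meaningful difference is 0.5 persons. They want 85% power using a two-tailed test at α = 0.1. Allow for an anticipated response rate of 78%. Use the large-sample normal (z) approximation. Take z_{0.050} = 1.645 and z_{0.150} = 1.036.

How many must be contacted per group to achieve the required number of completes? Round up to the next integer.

n = (z_{α/2} + z_β)² · (σ₁² + σ₂²) / δ²
  = (1.645 + 1.036)² · (2·0.9² = 1.62) / 0.5²
  = 7.1878 · 1.62 / 0.25
  = 46.58
Adjust for 78% response: 46.58 / 0.78 = 59.71.
Round up → n = 60 per group.

n = 60 per group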